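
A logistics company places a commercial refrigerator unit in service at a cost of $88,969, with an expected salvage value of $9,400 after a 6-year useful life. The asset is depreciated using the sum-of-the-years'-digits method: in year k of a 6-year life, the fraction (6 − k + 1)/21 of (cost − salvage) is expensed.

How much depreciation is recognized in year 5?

Depreciable base = $88,969 − $9,400 = $79,569.
Sum of the years' digits = 6+5+4+3+2+1 = 21.
Year 1: $79,569 × 6/21 = $22,734. Book value $66,235.
Year 2: $79,569 × 5/21 = $18,945. Book value $47,290.
Year 3: $79,569 × 4/21 = $15,156. Book value $32,134.
Year 4: $79,569 × 3/21 = $11,367. Book value $20,767.
Year 5: $79,569 × 2/21 = $7,578. Book value $13,189.

$7,578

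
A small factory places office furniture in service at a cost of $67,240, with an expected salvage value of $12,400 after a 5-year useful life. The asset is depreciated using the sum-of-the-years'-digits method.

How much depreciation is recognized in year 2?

Depreciable base = $67,240 − $12,400 = $54,840.
Sum of the years' digits = 5+4+3+2+1 = 15.
Year 1: $54,840 × 5/15 = $18,280. Book value $48,960.
Year 2: $54,840 × 4/15 = $14,624. Book value $34,336.

$14,624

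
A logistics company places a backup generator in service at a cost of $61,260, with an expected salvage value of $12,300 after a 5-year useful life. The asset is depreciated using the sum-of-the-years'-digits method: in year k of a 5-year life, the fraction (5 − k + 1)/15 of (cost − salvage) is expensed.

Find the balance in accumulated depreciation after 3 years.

$39,168

Depreciable base = $61,260 − $12,300 = $48,960.
Sum of the years' digits = 5+4+3+2+1 = 15.
Year 1: $48,960 × 5/15 = $16,320. Book value $44,940.
Year 2: $48,960 × 4/15 = $13,056. Book value $31,884.
Year 3: $48,960 × 3/15 = $9,792. Book value $22,092.
Accumulated through year 3 = $61,260 − $22,092 = $39,168.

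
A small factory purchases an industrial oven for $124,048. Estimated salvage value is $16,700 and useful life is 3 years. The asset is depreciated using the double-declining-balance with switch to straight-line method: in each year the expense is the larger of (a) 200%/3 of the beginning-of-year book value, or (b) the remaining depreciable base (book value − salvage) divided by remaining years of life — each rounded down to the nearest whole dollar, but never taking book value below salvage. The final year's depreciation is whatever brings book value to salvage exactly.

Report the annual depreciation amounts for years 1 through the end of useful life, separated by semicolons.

$82,698; $24,650; $0

Depreciable base = $124,048 − $16,700 = $107,348.
Year 1: DB = ⌊$124,048 × 200%/3⌋ = $82,698; SL = ⌊$107,348/3⌋ = $35,782 → take DB $82,698. Book value $41,350.
Year 2: DB = ⌊$41,350 × 200%/3⌋ = $27,566; SL = ⌊$24,650/2⌋ = $12,325 → take DB $27,566, capped at $24,650. Book value $16,700.
Year 3 (final): $16,700 − $16,700 = $0. Book value $16,700.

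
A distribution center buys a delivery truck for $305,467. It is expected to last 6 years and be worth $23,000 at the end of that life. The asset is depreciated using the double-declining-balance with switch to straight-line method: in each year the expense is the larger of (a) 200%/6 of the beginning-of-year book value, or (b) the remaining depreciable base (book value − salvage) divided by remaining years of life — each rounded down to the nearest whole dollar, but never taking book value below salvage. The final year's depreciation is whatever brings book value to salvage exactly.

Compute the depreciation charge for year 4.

$30,170

Depreciable base = $305,467 − $23,000 = $282,467.
Year 1: DB = ⌊$305,467 × 200%/6⌋ = $101,822; SL = ⌊$282,467/6⌋ = $47,077 → take DB $101,822. Book value $203,645.
Year 2: DB = ⌊$203,645 × 200%/6⌋ = $67,881; SL = ⌊$180,645/5⌋ = $36,129 → take DB $67,881. Book value $135,764.
Year 3: DB = ⌊$135,764 × 200%/6⌋ = $45,254; SL = ⌊$112,764/4⌋ = $28,191 → take DB $45,254. Book value $90,510.
Year 4: DB = ⌊$90,510 × 200%/6⌋ = $30,170; SL = ⌊$67,510/3⌋ = $22,503 → take DB $30,170. Book value $60,340.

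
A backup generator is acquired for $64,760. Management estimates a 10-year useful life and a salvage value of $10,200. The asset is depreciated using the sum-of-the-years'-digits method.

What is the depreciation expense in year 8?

$2,976

Depreciable base = $64,760 − $10,200 = $54,560.
Sum of the years' digits = 10+9+8+7+6+5+4+3+2+1 = 55.
Year 1: $54,560 × 10/55 = $9,920. Book value $54,840.
Year 2: $54,560 × 9/55 = $8,928. Book value $45,912.
Year 3: $54,560 × 8/55 = $7,936. Book value $37,976.
Year 4: $54,560 × 7/55 = $6,944. Book value $31,032.
Year 5: $54,560 × 6/55 = $5,952. Book value $25,080.
Year 6: $54,560 × 5/55 = $4,960. Book value $20,120.
Year 7: $54,560 × 4/55 = $3,968. Book value $16,152.
Year 8: $54,560 × 3/55 = $2,976. Book value $13,176.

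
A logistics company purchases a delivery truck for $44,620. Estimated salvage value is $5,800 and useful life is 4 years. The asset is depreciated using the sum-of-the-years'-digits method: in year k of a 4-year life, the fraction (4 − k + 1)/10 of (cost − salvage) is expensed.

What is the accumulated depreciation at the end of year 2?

$27,174

Depreciable base = $44,620 − $5,800 = $38,820.
Sum of the years' digits = 4+3+2+1 = 10.
Year 1: $38,820 × 4/10 = $15,528. Book value $29,092.
Year 2: $38,820 × 3/10 = $11,646. Book value $17,446.
Accumulated through year 2 = $44,620 − $17,446 = $27,174.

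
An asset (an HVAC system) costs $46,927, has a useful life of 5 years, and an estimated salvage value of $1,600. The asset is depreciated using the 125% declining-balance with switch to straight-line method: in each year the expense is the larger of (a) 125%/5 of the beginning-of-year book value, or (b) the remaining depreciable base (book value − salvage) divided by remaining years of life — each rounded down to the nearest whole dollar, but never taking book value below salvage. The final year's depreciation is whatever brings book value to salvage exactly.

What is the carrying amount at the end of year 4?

$9,866

Depreciable base = $46,927 − $1,600 = $45,327.
Year 1: DB = ⌊$46,927 × 125%/5⌋ = $11,731; SL = ⌊$45,327/5⌋ = $9,065 → take DB $11,731. Book value $35,196.
Year 2: DB = ⌊$35,196 × 125%/5⌋ = $8,799; SL = ⌊$33,596/4⌋ = $8,399 → take DB $8,799. Book value $26,397.
Year 3: DB = ⌊$26,397 × 125%/5⌋ = $6,599; SL = ⌊$24,797/3⌋ = $8,265 → take SL $8,265. Book value $18,132.
Year 4: DB = ⌊$18,132 × 125%/5⌋ = $4,533; SL = ⌊$16,532/2⌋ = $8,266 → take SL $8,266. Book value $9,866.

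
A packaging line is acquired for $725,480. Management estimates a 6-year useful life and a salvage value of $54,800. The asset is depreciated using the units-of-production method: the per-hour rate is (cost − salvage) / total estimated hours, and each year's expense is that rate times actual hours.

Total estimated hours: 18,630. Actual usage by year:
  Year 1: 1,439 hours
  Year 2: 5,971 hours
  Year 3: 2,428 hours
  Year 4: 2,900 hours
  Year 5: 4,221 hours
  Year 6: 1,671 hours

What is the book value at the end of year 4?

Depreciable base = $725,480 − $54,800 = $670,680.
Rate = $670,680 / 18,630 hours = $36 per hour.
Year 1: 1,439 × $36 = $51,804. Book value $673,676.
Year 2: 5,971 × $36 = $214,956. Book value $458,720.
Year 3: 2,428 × $36 = $87,408. Book value $371,312.
Year 4: 2,900 × $36 = $104,400. Book value $266,912.

$266,912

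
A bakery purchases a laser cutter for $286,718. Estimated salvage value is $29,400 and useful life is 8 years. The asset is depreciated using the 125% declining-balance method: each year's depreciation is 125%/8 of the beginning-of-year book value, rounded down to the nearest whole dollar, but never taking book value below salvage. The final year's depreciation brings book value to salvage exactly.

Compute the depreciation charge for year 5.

Depreciable base = $286,718 − $29,400 = $257,318.
Year 1: ⌊$286,718 × 125%/8⌋ = $44,799. Book value $241,919.
Year 2: ⌊$241,919 × 125%/8⌋ = $37,799. Book value $204,120.
Year 3: ⌊$204,120 × 125%/8⌋ = $31,893. Book value $172,227.
Year 4: ⌊$172,227 × 125%/8⌋ = $26,910. Book value $145,317.
Year 5: ⌊$145,317 × 125%/8⌋ = $22,705. Book value $122,612.

$22,705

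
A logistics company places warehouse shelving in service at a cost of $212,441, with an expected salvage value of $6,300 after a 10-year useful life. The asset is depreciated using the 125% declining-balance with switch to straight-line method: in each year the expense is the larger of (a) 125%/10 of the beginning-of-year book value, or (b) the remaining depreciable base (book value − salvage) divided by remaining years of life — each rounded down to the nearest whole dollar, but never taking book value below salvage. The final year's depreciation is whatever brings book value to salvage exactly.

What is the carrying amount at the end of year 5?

Depreciable base = $212,441 − $6,300 = $206,141.
Year 1: DB = ⌊$212,441 × 125%/10⌋ = $26,555; SL = ⌊$206,141/10⌋ = $20,614 → take DB $26,555. Book value $185,886.
Year 2: DB = ⌊$185,886 × 125%/10⌋ = $23,235; SL = ⌊$179,586/9⌋ = $19,954 → take DB $23,235. Book value $162,651.
Year 3: DB = ⌊$162,651 × 125%/10⌋ = $20,331; SL = ⌊$156,351/8⌋ = $19,543 → take DB $20,331. Book value $142,320.
Year 4: DB = ⌊$142,320 × 125%/10⌋ = $17,790; SL = ⌊$136,020/7⌋ = $19,431 → take SL $19,431. Book value $122,889.
Year 5: DB = ⌊$122,889 × 125%/10⌋ = $15,361; SL = ⌊$116,589/6⌋ = $19,431 → take SL $19,431. Book value $103,458.

$103,458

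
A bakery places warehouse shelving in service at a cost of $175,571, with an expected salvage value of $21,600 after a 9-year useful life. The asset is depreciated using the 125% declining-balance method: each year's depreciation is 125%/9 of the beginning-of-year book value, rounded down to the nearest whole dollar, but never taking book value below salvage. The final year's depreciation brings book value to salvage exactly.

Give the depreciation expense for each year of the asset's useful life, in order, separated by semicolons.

$24,384; $20,998; $18,081; $15,570; $13,408; $11,545; $9,942; $8,561; $31,482

Depreciable base = $175,571 − $21,600 = $153,971.
Year 1: ⌊$175,571 × 125%/9⌋ = $24,384. Book value $151,187.
Year 2: ⌊$151,187 × 125%/9⌋ = $20,998. Book value $130,189.
Year 3: ⌊$130,189 × 125%/9⌋ = $18,081. Book value $112,108.
Year 4: ⌊$112,108 × 125%/9⌋ = $15,570. Book value $96,538.
Year 5: ⌊$96,538 × 125%/9⌋ = $13,408. Book value $83,130.
Year 6: ⌊$83,130 × 125%/9⌋ = $11,545. Book value $71,585.
Year 7: ⌊$71,585 × 125%/9⌋ = $9,942. Book value $61,643.
Year 8: ⌊$61,643 × 125%/9⌋ = $8,561. Book value $53,082.
Year 9 (final): $53,082 − $21,600 = $31,482. Book value $21,600.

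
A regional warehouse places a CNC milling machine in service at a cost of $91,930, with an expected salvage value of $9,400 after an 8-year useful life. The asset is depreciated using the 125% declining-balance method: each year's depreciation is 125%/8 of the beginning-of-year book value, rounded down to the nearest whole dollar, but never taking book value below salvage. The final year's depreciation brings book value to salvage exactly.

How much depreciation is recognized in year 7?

$5,182

Depreciable base = $91,930 − $9,400 = $82,530.
Year 1: ⌊$91,930 × 125%/8⌋ = $14,364. Book value $77,566.
Year 2: ⌊$77,566 × 125%/8⌋ = $12,119. Book value $65,447.
Year 3: ⌊$65,447 × 125%/8⌋ = $10,226. Book value $55,221.
Year 4: ⌊$55,221 × 125%/8⌋ = $8,628. Book value $46,593.
Year 5: ⌊$46,593 × 125%/8⌋ = $7,280. Book value $39,313.
Year 6: ⌊$39,313 × 125%/8⌋ = $6,142. Book value $33,171.
Year 7: ⌊$33,171 × 125%/8⌋ = $5,182. Book value $27,989.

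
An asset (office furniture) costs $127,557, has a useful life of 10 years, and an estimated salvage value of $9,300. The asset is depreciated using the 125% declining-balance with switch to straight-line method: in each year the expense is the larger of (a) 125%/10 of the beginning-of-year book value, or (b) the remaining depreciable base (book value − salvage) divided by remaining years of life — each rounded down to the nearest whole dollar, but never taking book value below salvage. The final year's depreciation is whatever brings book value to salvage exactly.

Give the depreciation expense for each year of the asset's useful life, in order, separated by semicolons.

$15,944; $13,951; $12,207; $10,879; $10,879; $10,879; $10,879; $10,879; $10,880; $10,880

Depreciable base = $127,557 − $9,300 = $118,257.
Year 1: DB = ⌊$127,557 × 125%/10⌋ = $15,944; SL = ⌊$118,257/10⌋ = $11,825 → take DB $15,944. Book value $111,613.
Year 2: DB = ⌊$111,613 × 125%/10⌋ = $13,951; SL = ⌊$102,313/9⌋ = $11,368 → take DB $13,951. Book value $97,662.
Year 3: DB = ⌊$97,662 × 125%/10⌋ = $12,207; SL = ⌊$88,362/8⌋ = $11,045 → take DB $12,207. Book value $85,455.
Year 4: DB = ⌊$85,455 × 125%/10⌋ = $10,681; SL = ⌊$76,155/7⌋ = $10,879 → take SL $10,879. Book value $74,576.
Year 5: DB = ⌊$74,576 × 125%/10⌋ = $9,322; SL = ⌊$65,276/6⌋ = $10,879 → take SL $10,879. Book value $63,697.
Year 6: DB = ⌊$63,697 × 125%/10⌋ = $7,962; SL = ⌊$54,397/5⌋ = $10,879 → take SL $10,879. Book value $52,818.
Year 7: DB = ⌊$52,818 × 125%/10⌋ = $6,602; SL = ⌊$43,518/4⌋ = $10,879 → take SL $10,879. Book value $41,939.
Year 8: DB = ⌊$41,939 × 125%/10⌋ = $5,242; SL = ⌊$32,639/3⌋ = $10,879 → take SL $10,879. Book value $31,060.
Year 9: DB = ⌊$31,060 × 125%/10⌋ = $3,882; SL = ⌊$21,760/2⌋ = $10,880 → take SL $10,880. Book value $20,180.
Year 10 (final): $20,180 − $9,300 = $10,880. Book value $9,300.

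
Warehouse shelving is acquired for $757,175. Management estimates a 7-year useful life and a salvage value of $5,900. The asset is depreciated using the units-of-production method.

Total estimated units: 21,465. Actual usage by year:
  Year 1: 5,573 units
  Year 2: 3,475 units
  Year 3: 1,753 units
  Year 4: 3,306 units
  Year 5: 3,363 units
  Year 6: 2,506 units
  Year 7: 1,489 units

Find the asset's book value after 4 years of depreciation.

$263,430

Depreciable base = $757,175 − $5,900 = $751,275.
Rate = $751,275 / 21,465 units = $35 per unit.
Year 1: 5,573 × $35 = $195,055. Book value $562,120.
Year 2: 3,475 × $35 = $121,625. Book value $440,495.
Year 3: 1,753 × $35 = $61,355. Book value $379,140.
Year 4: 3,306 × $35 = $115,710. Book value $263,430.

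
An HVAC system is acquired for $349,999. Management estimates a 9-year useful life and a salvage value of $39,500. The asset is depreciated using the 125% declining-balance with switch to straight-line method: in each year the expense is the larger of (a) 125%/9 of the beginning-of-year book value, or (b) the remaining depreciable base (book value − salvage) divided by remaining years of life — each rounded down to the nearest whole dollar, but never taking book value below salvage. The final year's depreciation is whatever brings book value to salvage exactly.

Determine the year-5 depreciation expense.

$30,589

Depreciable base = $349,999 − $39,500 = $310,499.
Year 1: DB = ⌊$349,999 × 125%/9⌋ = $48,610; SL = ⌊$310,499/9⌋ = $34,499 → take DB $48,610. Book value $301,389.
Year 2: DB = ⌊$301,389 × 125%/9⌋ = $41,859; SL = ⌊$261,889/8⌋ = $32,736 → take DB $41,859. Book value $259,530.
Year 3: DB = ⌊$259,530 × 125%/9⌋ = $36,045; SL = ⌊$220,030/7⌋ = $31,432 → take DB $36,045. Book value $223,485.
Year 4: DB = ⌊$223,485 × 125%/9⌋ = $31,039; SL = ⌊$183,985/6⌋ = $30,664 → take DB $31,039. Book value $192,446.
Year 5: DB = ⌊$192,446 × 125%/9⌋ = $26,728; SL = ⌊$152,946/5⌋ = $30,589 → take SL $30,589. Book value $161,857.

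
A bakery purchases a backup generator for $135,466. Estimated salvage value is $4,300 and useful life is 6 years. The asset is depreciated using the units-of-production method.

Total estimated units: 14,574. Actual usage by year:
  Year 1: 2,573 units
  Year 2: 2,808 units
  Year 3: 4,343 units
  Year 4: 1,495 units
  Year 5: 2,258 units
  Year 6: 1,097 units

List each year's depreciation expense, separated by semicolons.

Depreciable base = $135,466 − $4,300 = $131,166.
Rate = $131,166 / 14,574 units = $9 per unit.
Year 1: 2,573 × $9 = $23,157. Book value $112,309.
Year 2: 2,808 × $9 = $25,272. Book value $87,037.
Year 3: 4,343 × $9 = $39,087. Book value $47,950.
Year 4: 1,495 × $9 = $13,455. Book value $34,495.
Year 5: 2,258 × $9 = $20,322. Book value $14,173.
Year 6: 1,097 × $9 = $9,873. Book value $4,300.

$23,157; $25,272; $39,087; $13,455; $20,322; $9,873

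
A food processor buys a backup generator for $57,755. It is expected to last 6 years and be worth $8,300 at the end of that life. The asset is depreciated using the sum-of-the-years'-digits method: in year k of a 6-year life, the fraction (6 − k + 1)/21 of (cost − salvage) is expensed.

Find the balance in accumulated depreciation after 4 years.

Depreciable base = $57,755 − $8,300 = $49,455.
Sum of the years' digits = 6+5+4+3+2+1 = 21.
Year 1: $49,455 × 6/21 = $14,130. Book value $43,625.
Year 2: $49,455 × 5/21 = $11,775. Book value $31,850.
Year 3: $49,455 × 4/21 = $9,420. Book value $22,430.
Year 4: $49,455 × 3/21 = $7,065. Book value $15,365.
Accumulated through year 4 = $57,755 − $15,365 = $42,390.

$42,390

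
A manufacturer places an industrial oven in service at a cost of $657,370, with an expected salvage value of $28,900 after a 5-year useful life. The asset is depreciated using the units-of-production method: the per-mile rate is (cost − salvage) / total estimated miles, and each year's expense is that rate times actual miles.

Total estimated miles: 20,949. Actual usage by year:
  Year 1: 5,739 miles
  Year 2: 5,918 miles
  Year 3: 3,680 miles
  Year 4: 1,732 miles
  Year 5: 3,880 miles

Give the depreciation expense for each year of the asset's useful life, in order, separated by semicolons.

$172,170; $177,540; $110,400; $51,960; $116,400

Depreciable base = $657,370 − $28,900 = $628,470.
Rate = $628,470 / 20,949 miles = $30 per mile.
Year 1: 5,739 × $30 = $172,170. Book value $485,200.
Year 2: 5,918 × $30 = $177,540. Book value $307,660.
Year 3: 3,680 × $30 = $110,400. Book value $197,260.
Year 4: 1,732 × $30 = $51,960. Book value $145,300.
Year 5: 3,880 × $30 = $116,400. Book value $28,900.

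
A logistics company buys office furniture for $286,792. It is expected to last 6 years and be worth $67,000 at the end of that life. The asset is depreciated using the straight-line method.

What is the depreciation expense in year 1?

Depreciable base = $286,792 − $67,000 = $219,792.
Annual expense = $219,792 / 6 = $36,632.

$36,632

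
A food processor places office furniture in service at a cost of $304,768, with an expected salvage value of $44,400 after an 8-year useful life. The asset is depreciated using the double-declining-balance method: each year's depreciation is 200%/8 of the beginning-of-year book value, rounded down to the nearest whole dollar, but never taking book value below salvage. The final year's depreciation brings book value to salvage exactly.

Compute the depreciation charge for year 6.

Depreciable base = $304,768 − $44,400 = $260,368.
Year 1: ⌊$304,768 × 200%/8⌋ = $76,192. Book value $228,576.
Year 2: ⌊$228,576 × 200%/8⌋ = $57,144. Book value $171,432.
Year 3: ⌊$171,432 × 200%/8⌋ = $42,858. Book value $128,574.
Year 4: ⌊$128,574 × 200%/8⌋ = $32,143. Book value $96,431.
Year 5: ⌊$96,431 × 200%/8⌋ = $24,107. Book value $72,324.
Year 6: ⌊$72,324 × 200%/8⌋ = $18,081. Book value $54,243.

$18,081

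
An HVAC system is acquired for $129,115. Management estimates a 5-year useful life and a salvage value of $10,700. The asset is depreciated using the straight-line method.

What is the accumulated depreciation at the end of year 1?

$23,683

Depreciable base = $129,115 − $10,700 = $118,415.
Annual expense = $118,415 / 5 = $23,683.
End of year 1: book value $105,432.
Accumulated through year 1 = $129,115 − $105,432 = $23,683.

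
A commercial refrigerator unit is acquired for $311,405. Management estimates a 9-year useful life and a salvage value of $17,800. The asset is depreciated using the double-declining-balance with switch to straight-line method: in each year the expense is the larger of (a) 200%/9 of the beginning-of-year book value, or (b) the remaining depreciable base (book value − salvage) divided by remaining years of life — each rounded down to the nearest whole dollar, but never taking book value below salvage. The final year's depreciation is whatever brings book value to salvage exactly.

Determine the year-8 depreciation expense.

Depreciable base = $311,405 − $17,800 = $293,605.
Year 1: DB = ⌊$311,405 × 200%/9⌋ = $69,201; SL = ⌊$293,605/9⌋ = $32,622 → take DB $69,201. Book value $242,204.
Year 2: DB = ⌊$242,204 × 200%/9⌋ = $53,823; SL = ⌊$224,404/8⌋ = $28,050 → take DB $53,823. Book value $188,381.
Year 3: DB = ⌊$188,381 × 200%/9⌋ = $41,862; SL = ⌊$170,581/7⌋ = $24,368 → take DB $41,862. Book value $146,519.
Year 4: DB = ⌊$146,519 × 200%/9⌋ = $32,559; SL = ⌊$128,719/6⌋ = $21,453 → take DB $32,559. Book value $113,960.
Year 5: DB = ⌊$113,960 × 200%/9⌋ = $25,324; SL = ⌊$96,160/5⌋ = $19,232 → take DB $25,324. Book value $88,636.
Year 6: DB = ⌊$88,636 × 200%/9⌋ = $19,696; SL = ⌊$70,836/4⌋ = $17,709 → take DB $19,696. Book value $68,940.
Year 7: DB = ⌊$68,940 × 200%/9⌋ = $15,320; SL = ⌊$51,140/3⌋ = $17,046 → take SL $17,046. Book value $51,894.
Year 8: DB = ⌊$51,894 × 200%/9⌋ = $11,532; SL = ⌊$34,094/2⌋ = $17,047 → take SL $17,047. Book value $34,847.

$17,047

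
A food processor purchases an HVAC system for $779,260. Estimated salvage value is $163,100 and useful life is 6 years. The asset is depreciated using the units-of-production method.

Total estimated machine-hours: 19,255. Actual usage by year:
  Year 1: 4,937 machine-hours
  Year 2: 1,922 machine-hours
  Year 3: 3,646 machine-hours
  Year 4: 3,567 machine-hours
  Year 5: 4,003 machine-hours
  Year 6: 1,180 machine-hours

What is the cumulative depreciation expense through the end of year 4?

$450,304

Depreciable base = $779,260 − $163,100 = $616,160.
Rate = $616,160 / 19,255 machine-hours = $32 per machine-hour.
Year 1: 4,937 × $32 = $157,984. Book value $621,276.
Year 2: 1,922 × $32 = $61,504. Book value $559,772.
Year 3: 3,646 × $32 = $116,672. Book value $443,100.
Year 4: 3,567 × $32 = $114,144. Book value $328,956.
Accumulated through year 4 = $779,260 − $328,956 = $450,304.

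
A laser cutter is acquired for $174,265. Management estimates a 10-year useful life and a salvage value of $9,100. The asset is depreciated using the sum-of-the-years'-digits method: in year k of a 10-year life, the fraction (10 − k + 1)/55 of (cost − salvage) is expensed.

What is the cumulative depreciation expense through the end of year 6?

$135,135

Depreciable base = $174,265 − $9,100 = $165,165.
Sum of the years' digits = 10+9+8+7+6+5+4+3+2+1 = 55.
Year 1: $165,165 × 10/55 = $30,030. Book value $144,235.
Year 2: $165,165 × 9/55 = $27,027. Book value $117,208.
Year 3: $165,165 × 8/55 = $24,024. Book value $93,184.
Year 4: $165,165 × 7/55 = $21,021. Book value $72,163.
Year 5: $165,165 × 6/55 = $18,018. Book value $54,145.
Year 6: $165,165 × 5/55 = $15,015. Book value $39,130.
Accumulated through year 6 = $174,265 − $39,130 = $135,135.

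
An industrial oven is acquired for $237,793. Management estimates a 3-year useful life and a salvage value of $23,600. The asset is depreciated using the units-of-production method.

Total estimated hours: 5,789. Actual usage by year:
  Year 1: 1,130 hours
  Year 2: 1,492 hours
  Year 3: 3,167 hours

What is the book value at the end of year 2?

Depreciable base = $237,793 − $23,600 = $214,193.
Rate = $214,193 / 5,789 hours = $37 per hour.
Year 1: 1,130 × $37 = $41,810. Book value $195,983.
Year 2: 1,492 × $37 = $55,204. Book value $140,779.

$140,779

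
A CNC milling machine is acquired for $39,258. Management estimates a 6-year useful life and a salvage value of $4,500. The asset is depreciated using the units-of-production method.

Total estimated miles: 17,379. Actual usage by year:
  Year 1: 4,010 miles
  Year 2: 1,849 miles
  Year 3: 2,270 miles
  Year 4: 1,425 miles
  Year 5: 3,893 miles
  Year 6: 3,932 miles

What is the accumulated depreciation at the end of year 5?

$26,894

Depreciable base = $39,258 − $4,500 = $34,758.
Rate = $34,758 / 17,379 miles = $2 per mile.
Year 1: 4,010 × $2 = $8,020. Book value $31,238.
Year 2: 1,849 × $2 = $3,698. Book value $27,540.
Year 3: 2,270 × $2 = $4,540. Book value $23,000.
Year 4: 1,425 × $2 = $2,850. Book value $20,150.
Year 5: 3,893 × $2 = $7,786. Book value $12,364.
Accumulated through year 5 = $39,258 − $12,364 = $26,894.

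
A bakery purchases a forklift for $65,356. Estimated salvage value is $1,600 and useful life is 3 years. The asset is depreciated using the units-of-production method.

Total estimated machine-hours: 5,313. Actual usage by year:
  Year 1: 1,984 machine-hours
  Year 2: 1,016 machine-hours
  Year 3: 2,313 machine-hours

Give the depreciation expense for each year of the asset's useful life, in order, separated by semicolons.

$23,808; $12,192; $27,756

Depreciable base = $65,356 − $1,600 = $63,756.
Rate = $63,756 / 5,313 machine-hours = $12 per machine-hour.
Year 1: 1,984 × $12 = $23,808. Book value $41,548.
Year 2: 1,016 × $12 = $12,192. Book value $29,356.
Year 3: 2,313 × $12 = $27,756. Book value $1,600.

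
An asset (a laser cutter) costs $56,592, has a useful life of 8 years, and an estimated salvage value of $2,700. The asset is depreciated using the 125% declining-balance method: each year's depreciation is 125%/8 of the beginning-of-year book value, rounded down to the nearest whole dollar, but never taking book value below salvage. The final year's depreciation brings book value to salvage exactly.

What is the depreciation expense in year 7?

Depreciable base = $56,592 − $2,700 = $53,892.
Year 1: ⌊$56,592 × 125%/8⌋ = $8,842. Book value $47,750.
Year 2: ⌊$47,750 × 125%/8⌋ = $7,460. Book value $40,290.
Year 3: ⌊$40,290 × 125%/8⌋ = $6,295. Book value $33,995.
Year 4: ⌊$33,995 × 125%/8⌋ = $5,311. Book value $28,684.
Year 5: ⌊$28,684 × 125%/8⌋ = $4,481. Book value $24,203.
Year 6: ⌊$24,203 × 125%/8⌋ = $3,781. Book value $20,422.
Year 7: ⌊$20,422 × 125%/8⌋ = $3,190. Book value $17,232.

$3,190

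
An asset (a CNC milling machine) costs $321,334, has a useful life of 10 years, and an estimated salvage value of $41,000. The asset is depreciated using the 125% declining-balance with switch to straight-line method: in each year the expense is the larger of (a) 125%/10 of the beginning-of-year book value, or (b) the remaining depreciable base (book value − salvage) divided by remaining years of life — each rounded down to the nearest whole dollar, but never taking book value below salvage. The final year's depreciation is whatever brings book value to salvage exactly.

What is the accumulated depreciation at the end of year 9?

Depreciable base = $321,334 − $41,000 = $280,334.
Year 1: DB = ⌊$321,334 × 125%/10⌋ = $40,166; SL = ⌊$280,334/10⌋ = $28,033 → take DB $40,166. Book value $281,168.
Year 2: DB = ⌊$281,168 × 125%/10⌋ = $35,146; SL = ⌊$240,168/9⌋ = $26,685 → take DB $35,146. Book value $246,022.
Year 3: DB = ⌊$246,022 × 125%/10⌋ = $30,752; SL = ⌊$205,022/8⌋ = $25,627 → take DB $30,752. Book value $215,270.
Year 4: DB = ⌊$215,270 × 125%/10⌋ = $26,908; SL = ⌊$174,270/7⌋ = $24,895 → take DB $26,908. Book value $188,362.
Year 5: DB = ⌊$188,362 × 125%/10⌋ = $23,545; SL = ⌊$147,362/6⌋ = $24,560 → take SL $24,560. Book value $163,802.
Year 6: DB = ⌊$163,802 × 125%/10⌋ = $20,475; SL = ⌊$122,802/5⌋ = $24,560 → take SL $24,560. Book value $139,242.
Year 7: DB = ⌊$139,242 × 125%/10⌋ = $17,405; SL = ⌊$98,242/4⌋ = $24,560 → take SL $24,560. Book value $114,682.
Year 8: DB = ⌊$114,682 × 125%/10⌋ = $14,335; SL = ⌊$73,682/3⌋ = $24,560 → take SL $24,560. Book value $90,122.
Year 9: DB = ⌊$90,122 × 125%/10⌋ = $11,265; SL = ⌊$49,122/2⌋ = $24,561 → take SL $24,561. Book value $65,561.
Accumulated through year 9 = $321,334 − $65,561 = $255,773.

$255,773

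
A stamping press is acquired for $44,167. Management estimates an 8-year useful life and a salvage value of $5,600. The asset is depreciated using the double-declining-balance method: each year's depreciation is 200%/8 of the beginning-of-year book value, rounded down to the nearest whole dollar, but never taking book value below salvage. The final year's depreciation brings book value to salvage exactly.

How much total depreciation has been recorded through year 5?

Depreciable base = $44,167 − $5,600 = $38,567.
Year 1: ⌊$44,167 × 200%/8⌋ = $11,041. Book value $33,126.
Year 2: ⌊$33,126 × 200%/8⌋ = $8,281. Book value $24,845.
Year 3: ⌊$24,845 × 200%/8⌋ = $6,211. Book value $18,634.
Year 4: ⌊$18,634 × 200%/8⌋ = $4,658. Book value $13,976.
Year 5: ⌊$13,976 × 200%/8⌋ = $3,494. Book value $10,482.
Accumulated through year 5 = $44,167 − $10,482 = $33,685.

$33,685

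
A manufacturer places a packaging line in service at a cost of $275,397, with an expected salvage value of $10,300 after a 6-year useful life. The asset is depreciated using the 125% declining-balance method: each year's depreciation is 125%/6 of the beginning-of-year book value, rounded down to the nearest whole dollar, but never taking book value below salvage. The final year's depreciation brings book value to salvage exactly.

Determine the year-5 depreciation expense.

$22,536

Depreciable base = $275,397 − $10,300 = $265,097.
Year 1: ⌊$275,397 × 125%/6⌋ = $57,374. Book value $218,023.
Year 2: ⌊$218,023 × 125%/6⌋ = $45,421. Book value $172,602.
Year 3: ⌊$172,602 × 125%/6⌋ = $35,958. Book value $136,644.
Year 4: ⌊$136,644 × 125%/6⌋ = $28,467. Book value $108,177.
Year 5: ⌊$108,177 × 125%/6⌋ = $22,536. Book value $85,641.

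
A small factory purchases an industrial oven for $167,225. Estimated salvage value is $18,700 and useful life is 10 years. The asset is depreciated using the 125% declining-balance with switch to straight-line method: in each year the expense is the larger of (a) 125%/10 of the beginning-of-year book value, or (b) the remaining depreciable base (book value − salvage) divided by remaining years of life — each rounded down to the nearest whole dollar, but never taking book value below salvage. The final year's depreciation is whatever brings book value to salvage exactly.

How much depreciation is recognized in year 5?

Depreciable base = $167,225 − $18,700 = $148,525.
Year 1: DB = ⌊$167,225 × 125%/10⌋ = $20,903; SL = ⌊$148,525/10⌋ = $14,852 → take DB $20,903. Book value $146,322.
Year 2: DB = ⌊$146,322 × 125%/10⌋ = $18,290; SL = ⌊$127,622/9⌋ = $14,180 → take DB $18,290. Book value $128,032.
Year 3: DB = ⌊$128,032 × 125%/10⌋ = $16,004; SL = ⌊$109,332/8⌋ = $13,666 → take DB $16,004. Book value $112,028.
Year 4: DB = ⌊$112,028 × 125%/10⌋ = $14,003; SL = ⌊$93,328/7⌋ = $13,332 → take DB $14,003. Book value $98,025.
Year 5: DB = ⌊$98,025 × 125%/10⌋ = $12,253; SL = ⌊$79,325/6⌋ = $13,220 → take SL $13,220. Book value $84,805.

$13,220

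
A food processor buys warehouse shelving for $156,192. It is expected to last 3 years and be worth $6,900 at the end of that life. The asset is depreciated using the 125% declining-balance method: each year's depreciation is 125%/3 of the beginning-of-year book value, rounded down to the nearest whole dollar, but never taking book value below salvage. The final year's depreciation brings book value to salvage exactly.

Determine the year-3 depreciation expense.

Depreciable base = $156,192 − $6,900 = $149,292.
Year 1: ⌊$156,192 × 125%/3⌋ = $65,080. Book value $91,112.
Year 2: ⌊$91,112 × 125%/3⌋ = $37,963. Book value $53,149.
Year 3 (final): $53,149 − $6,900 = $46,249. Book value $6,900.

$46,249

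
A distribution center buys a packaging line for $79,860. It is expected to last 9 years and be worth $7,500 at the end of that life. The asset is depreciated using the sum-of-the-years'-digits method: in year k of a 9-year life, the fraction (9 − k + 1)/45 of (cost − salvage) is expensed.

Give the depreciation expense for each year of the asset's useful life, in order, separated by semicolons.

$14,472; $12,864; $11,256; $9,648; $8,040; $6,432; $4,824; $3,216; $1,608

Depreciable base = $79,860 − $7,500 = $72,360.
Sum of the years' digits = 9+8+7+6+5+4+3+2+1 = 45.
Year 1: $72,360 × 9/45 = $14,472. Book value $65,388.
Year 2: $72,360 × 8/45 = $12,864. Book value $52,524.
Year 3: $72,360 × 7/45 = $11,256. Book value $41,268.
Year 4: $72,360 × 6/45 = $9,648. Book value $31,620.
Year 5: $72,360 × 5/45 = $8,040. Book value $23,580.
Year 6: $72,360 × 4/45 = $6,432. Book value $17,148.
Year 7: $72,360 × 3/45 = $4,824. Book value $12,324.
Year 8: $72,360 × 2/45 = $3,216. Book value $9,108.
Year 9: $72,360 × 1/45 = $1,608. Book value $7,500.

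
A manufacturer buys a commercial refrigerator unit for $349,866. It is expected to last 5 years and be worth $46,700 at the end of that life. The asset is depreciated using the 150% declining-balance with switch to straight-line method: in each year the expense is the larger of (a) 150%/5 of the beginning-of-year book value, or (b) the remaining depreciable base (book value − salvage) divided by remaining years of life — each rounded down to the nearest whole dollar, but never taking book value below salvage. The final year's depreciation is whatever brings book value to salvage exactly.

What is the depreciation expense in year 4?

$36,652

Depreciable base = $349,866 − $46,700 = $303,166.
Year 1: DB = ⌊$349,866 × 150%/5⌋ = $104,959; SL = ⌊$303,166/5⌋ = $60,633 → take DB $104,959. Book value $244,907.
Year 2: DB = ⌊$244,907 × 150%/5⌋ = $73,472; SL = ⌊$198,207/4⌋ = $49,551 → take DB $73,472. Book value $171,435.
Year 3: DB = ⌊$171,435 × 150%/5⌋ = $51,430; SL = ⌊$124,735/3⌋ = $41,578 → take DB $51,430. Book value $120,005.
Year 4: DB = ⌊$120,005 × 150%/5⌋ = $36,001; SL = ⌊$73,305/2⌋ = $36,652 → take SL $36,652. Book value $83,353.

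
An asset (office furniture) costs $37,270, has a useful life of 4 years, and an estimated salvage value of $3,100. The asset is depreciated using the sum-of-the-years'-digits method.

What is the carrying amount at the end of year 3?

Depreciable base = $37,270 − $3,100 = $34,170.
Sum of the years' digits = 4+3+2+1 = 10.
Year 1: $34,170 × 4/10 = $13,668. Book value $23,602.
Year 2: $34,170 × 3/10 = $10,251. Book value $13,351.
Year 3: $34,170 × 2/10 = $6,834. Book value $6,517.

$6,517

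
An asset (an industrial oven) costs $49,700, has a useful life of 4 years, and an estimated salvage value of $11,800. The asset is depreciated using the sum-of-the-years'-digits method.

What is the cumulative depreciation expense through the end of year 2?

Depreciable base = $49,700 − $11,800 = $37,900.
Sum of the years' digits = 4+3+2+1 = 10.
Year 1: $37,900 × 4/10 = $15,160. Book value $34,540.
Year 2: $37,900 × 3/10 = $11,370. Book value $23,170.
Accumulated through year 2 = $49,700 − $23,170 = $26,530.

$26,530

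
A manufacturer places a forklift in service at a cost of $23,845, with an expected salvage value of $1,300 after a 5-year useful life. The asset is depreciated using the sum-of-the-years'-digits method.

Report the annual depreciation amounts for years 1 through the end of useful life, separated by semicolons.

$7,515; $6,012; $4,509; $3,006; $1,503

Depreciable base = $23,845 − $1,300 = $22,545.
Sum of the years' digits = 5+4+3+2+1 = 15.
Year 1: $22,545 × 5/15 = $7,515. Book value $16,330.
Year 2: $22,545 × 4/15 = $6,012. Book value $10,318.
Year 3: $22,545 × 3/15 = $4,509. Book value $5,809.
Year 4: $22,545 × 2/15 = $3,006. Book value $2,803.
Year 5: $22,545 × 1/15 = $1,503. Book value $1,300.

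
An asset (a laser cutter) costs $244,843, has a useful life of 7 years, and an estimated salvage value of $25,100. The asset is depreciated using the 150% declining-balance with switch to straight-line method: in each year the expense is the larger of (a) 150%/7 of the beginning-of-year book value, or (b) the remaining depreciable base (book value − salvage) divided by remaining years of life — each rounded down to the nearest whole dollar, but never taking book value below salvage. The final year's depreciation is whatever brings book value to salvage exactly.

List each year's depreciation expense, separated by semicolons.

$52,466; $41,223; $32,390; $25,449; $22,738; $22,738; $22,739

Depreciable base = $244,843 − $25,100 = $219,743.
Year 1: DB = ⌊$244,843 × 150%/7⌋ = $52,466; SL = ⌊$219,743/7⌋ = $31,391 → take DB $52,466. Book value $192,377.
Year 2: DB = ⌊$192,377 × 150%/7⌋ = $41,223; SL = ⌊$167,277/6⌋ = $27,879 → take DB $41,223. Book value $151,154.
Year 3: DB = ⌊$151,154 × 150%/7⌋ = $32,390; SL = ⌊$126,054/5⌋ = $25,210 → take DB $32,390. Book value $118,764.
Year 4: DB = ⌊$118,764 × 150%/7⌋ = $25,449; SL = ⌊$93,664/4⌋ = $23,416 → take DB $25,449. Book value $93,315.
Year 5: DB = ⌊$93,315 × 150%/7⌋ = $19,996; SL = ⌊$68,215/3⌋ = $22,738 → take SL $22,738. Book value $70,577.
Year 6: DB = ⌊$70,577 × 150%/7⌋ = $15,123; SL = ⌊$45,477/2⌋ = $22,738 → take SL $22,738. Book value $47,839.
Year 7 (final): $47,839 − $25,100 = $22,739. Book value $25,100.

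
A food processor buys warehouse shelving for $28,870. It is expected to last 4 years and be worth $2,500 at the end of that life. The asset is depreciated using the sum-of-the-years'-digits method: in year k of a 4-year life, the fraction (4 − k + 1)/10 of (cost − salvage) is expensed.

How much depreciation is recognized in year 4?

$2,637

Depreciable base = $28,870 − $2,500 = $26,370.
Sum of the years' digits = 4+3+2+1 = 10.
Year 1: $26,370 × 4/10 = $10,548. Book value $18,322.
Year 2: $26,370 × 3/10 = $7,911. Book value $10,411.
Year 3: $26,370 × 2/10 = $5,274. Book value $5,137.
Year 4: $26,370 × 1/10 = $2,637. Book value $2,500.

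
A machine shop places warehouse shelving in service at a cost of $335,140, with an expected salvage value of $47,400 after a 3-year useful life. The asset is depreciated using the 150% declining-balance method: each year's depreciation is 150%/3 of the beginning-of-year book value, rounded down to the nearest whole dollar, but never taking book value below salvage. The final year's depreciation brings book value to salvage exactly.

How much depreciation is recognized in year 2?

$83,785

Depreciable base = $335,140 − $47,400 = $287,740.
Year 1: ⌊$335,140 × 150%/3⌋ = $167,570. Book value $167,570.
Year 2: ⌊$167,570 × 150%/3⌋ = $83,785. Book value $83,785.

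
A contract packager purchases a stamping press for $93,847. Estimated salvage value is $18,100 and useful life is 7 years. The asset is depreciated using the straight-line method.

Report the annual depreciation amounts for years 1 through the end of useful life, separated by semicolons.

$10,821; $10,821; $10,821; $10,821; $10,821; $10,821; $10,821

Depreciable base = $93,847 − $18,100 = $75,747.
Annual expense = $75,747 / 7 = $10,821.
End of year 1: book value $83,026.
End of year 2: book value $72,205.
End of year 3: book value $61,384.
End of year 4: book value $50,563.
End of year 5: book value $39,742.
End of year 6: book value $28,921.
End of year 7: book value $18,100.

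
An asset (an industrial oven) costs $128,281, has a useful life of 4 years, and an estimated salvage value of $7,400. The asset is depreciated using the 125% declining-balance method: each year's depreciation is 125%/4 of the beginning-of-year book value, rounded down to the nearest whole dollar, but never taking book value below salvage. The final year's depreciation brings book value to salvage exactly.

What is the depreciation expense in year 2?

$27,560

Depreciable base = $128,281 − $7,400 = $120,881.
Year 1: ⌊$128,281 × 125%/4⌋ = $40,087. Book value $88,194.
Year 2: ⌊$88,194 × 125%/4⌋ = $27,560. Book value $60,634.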